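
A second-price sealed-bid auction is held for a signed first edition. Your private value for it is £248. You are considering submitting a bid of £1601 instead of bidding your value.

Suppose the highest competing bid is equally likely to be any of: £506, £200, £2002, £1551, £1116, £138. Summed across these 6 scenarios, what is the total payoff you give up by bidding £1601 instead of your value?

£2429

The deviation costs you only when the competing bid falls strictly between £248 and £1601; elsewhere both bids give the same outcome.
£506: truthful payoff £0, deviation payoff −£258 → loss £258.
£200: outcomes coincide → loss £0.
£2002: outcomes coincide → loss £0.
£1551: truthful payoff £0, deviation payoff −£1303 → loss £1303.
£1116: truthful payoff £0, deviation payoff −£868 → loss £868.
£138: outcomes coincide → loss £0.
Total loss = £258 + £1303 + £868 = £2429.
Because the price is fixed by the runner-up's bid, deviating from your value can only change a good outcome into a bad one — never the reverse.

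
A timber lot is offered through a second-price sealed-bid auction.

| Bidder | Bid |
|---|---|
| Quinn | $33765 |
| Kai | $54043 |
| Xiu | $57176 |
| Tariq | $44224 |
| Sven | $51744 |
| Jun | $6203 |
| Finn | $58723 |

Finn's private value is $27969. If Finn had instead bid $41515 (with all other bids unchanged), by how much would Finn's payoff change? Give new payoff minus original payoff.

$29207

The highest bid among the other bidders is $57176; Finn's bid doesn't change that.
Original bid $58723: Finn is highest, pays the top rival bid $57176; payoff $27969 − $57176 = −$29207.
Alternative bid $41515: Finn is not highest (top rival bid is $57176); payoff $0.
Change in payoff = $0 − (−$29207) = $29207.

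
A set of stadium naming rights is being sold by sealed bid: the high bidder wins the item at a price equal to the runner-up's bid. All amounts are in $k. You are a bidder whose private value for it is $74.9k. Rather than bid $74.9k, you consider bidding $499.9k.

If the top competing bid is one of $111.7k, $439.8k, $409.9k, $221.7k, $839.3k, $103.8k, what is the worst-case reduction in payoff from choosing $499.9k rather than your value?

$364.9k

$111.7k: truthful gives $0k, deviation gives −$36.8k → loss $36.8k.
$439.8k: truthful gives $0k, deviation gives −$364.9k → loss $364.9k.
$409.9k: truthful gives $0k, deviation gives −$335k → loss $335k.
$221.7k: truthful gives $0k, deviation gives −$146.8k → loss $146.8k.
$839.3k: same outcome either way → loss $0k.
$103.8k: truthful gives $0k, deviation gives −$28.9k → loss $28.9k.
Maximum loss: $364.9k.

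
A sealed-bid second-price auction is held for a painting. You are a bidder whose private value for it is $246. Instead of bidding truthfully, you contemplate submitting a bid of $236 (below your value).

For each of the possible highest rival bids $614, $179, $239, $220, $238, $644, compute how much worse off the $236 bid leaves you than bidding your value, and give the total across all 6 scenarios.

The deviation costs you only when the competing bid falls strictly between $236 and $246; elsewhere both bids give the same outcome.
$614: outcomes coincide → loss $0.
$179: outcomes coincide → loss $0.
$239: truthful payoff $7, deviation payoff $0 → loss $7.
$220: outcomes coincide → loss $0.
$238: truthful payoff $8, deviation payoff $0 → loss $8.
$644: outcomes coincide → loss $0.
Total loss = $7 + $8 = $15.
In a second-price auction your bid sets only whether you win, not what you pay, so bidding your true value is weakly dominant.

$15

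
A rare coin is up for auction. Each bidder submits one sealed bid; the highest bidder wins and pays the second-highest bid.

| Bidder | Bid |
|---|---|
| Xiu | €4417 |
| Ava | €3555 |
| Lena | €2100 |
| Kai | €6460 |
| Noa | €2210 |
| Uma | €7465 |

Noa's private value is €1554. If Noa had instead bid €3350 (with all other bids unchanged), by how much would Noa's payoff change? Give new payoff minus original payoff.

The highest bid among the other bidders is €7465; Noa's bid doesn't change that.
Original bid €2210: Noa is not highest (top rival bid is €7465); payoff €0.
Alternative bid €3350: Noa is not highest (top rival bid is €7465); payoff €0.
Change in payoff = €0 − (€0) = €0.

€0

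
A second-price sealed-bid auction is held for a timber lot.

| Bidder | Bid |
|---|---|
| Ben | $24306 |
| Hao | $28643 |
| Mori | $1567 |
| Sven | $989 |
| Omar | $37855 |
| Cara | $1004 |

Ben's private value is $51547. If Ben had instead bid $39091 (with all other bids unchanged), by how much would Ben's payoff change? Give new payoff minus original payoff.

$13692

The highest bid among the other bidders is $37855; Ben's bid doesn't change that.
Original bid $24306: Ben is not highest (top rival bid is $37855); payoff $0.
Alternative bid $39091: Ben is highest, pays the top rival bid $37855; payoff $51547 − $37855 = $13692.
Change in payoff = $13692 − ($0) = $13692.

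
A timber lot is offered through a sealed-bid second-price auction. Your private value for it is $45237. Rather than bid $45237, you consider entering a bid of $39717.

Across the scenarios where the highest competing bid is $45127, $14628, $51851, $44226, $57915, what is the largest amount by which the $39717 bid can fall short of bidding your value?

$1011

$45127: truthful gives $110, deviation gives $0 → loss $110.
$14628: same outcome either way → loss $0.
$51851: same outcome either way → loss $0.
$44226: truthful gives $1011, deviation gives $0 → loss $1011.
$57915: same outcome either way → loss $0.
Maximum loss: $1011.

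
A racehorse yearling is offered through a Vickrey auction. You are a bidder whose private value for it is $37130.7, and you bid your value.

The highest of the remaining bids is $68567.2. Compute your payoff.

Your bid $37130.7 is below the highest competing bid $68567.2, so you lose.
A losing bidder pays nothing and receives nothing: payoff = $0.

$0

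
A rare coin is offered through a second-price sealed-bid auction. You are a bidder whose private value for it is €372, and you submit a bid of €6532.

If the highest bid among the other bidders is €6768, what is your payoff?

Your bid €6532 is below the highest competing bid €6768, so you lose.
A losing bidder pays nothing and receives nothing: payoff = €0.

€0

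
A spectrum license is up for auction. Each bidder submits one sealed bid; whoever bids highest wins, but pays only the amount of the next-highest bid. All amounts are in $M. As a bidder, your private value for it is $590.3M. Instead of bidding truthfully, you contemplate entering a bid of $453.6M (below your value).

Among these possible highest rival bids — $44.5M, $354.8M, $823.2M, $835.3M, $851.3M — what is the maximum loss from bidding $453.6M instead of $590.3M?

$44.5M: same outcome either way → loss $0M.
$354.8M: same outcome either way → loss $0M.
$823.2M: same outcome either way → loss $0M.
$835.3M: same outcome either way → loss $0M.
$851.3M: same outcome either way → loss $0M.
Maximum loss: $0M.

$0M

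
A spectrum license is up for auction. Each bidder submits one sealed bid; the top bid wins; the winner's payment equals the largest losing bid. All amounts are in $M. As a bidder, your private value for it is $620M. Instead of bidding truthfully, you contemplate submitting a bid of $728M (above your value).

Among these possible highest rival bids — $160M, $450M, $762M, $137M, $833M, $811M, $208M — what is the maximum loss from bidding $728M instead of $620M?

$160M: same outcome either way → loss $0M.
$450M: same outcome either way → loss $0M.
$762M: same outcome either way → loss $0M.
$137M: same outcome either way → loss $0M.
$833M: same outcome either way → loss $0M.
$811M: same outcome either way → loss $0M.
$208M: same outcome either way → loss $0M.
Maximum loss: $0M.

$0M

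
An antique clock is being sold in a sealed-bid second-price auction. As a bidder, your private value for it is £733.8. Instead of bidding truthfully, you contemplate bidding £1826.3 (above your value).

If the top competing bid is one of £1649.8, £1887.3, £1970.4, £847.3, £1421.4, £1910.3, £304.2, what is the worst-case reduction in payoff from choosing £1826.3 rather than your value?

£1649.8: truthful gives £0, deviation gives −£916 → loss £916.
£1887.3: same outcome either way → loss £0.
£1970.4: same outcome either way → loss £0.
£847.3: truthful gives £0, deviation gives −£113.5 → loss £113.5.
£1421.4: truthful gives £0, deviation gives −£687.6 → loss £687.6.
£1910.3: same outcome either way → loss £0.
£304.2: same outcome either way → loss £0.
Maximum loss: £916.

£916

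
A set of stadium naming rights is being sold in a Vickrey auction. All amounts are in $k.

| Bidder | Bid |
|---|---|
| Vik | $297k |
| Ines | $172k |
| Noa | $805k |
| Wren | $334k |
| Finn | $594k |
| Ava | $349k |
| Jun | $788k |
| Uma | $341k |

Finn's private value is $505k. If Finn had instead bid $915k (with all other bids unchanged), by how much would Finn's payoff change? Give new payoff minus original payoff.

The highest bid among the other bidders is $805k; Finn's bid doesn't change that.
Original bid $594k: Finn is not highest (top rival bid is $805k); payoff $0k.
Alternative bid $915k: Finn is highest, pays the top rival bid $805k; payoff $505k − $805k = −$300k.
Change in payoff = −$300k − ($0k) = −$300k.

−$300k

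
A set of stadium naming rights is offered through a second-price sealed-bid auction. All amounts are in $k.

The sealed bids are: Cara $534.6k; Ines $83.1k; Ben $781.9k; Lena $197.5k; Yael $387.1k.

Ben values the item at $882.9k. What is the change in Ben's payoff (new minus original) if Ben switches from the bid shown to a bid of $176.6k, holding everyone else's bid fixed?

The highest bid among the other bidders is $534.6k; Ben's bid doesn't change that.
Original bid $781.9k: Ben is highest, pays the top rival bid $534.6k; payoff $882.9k − $534.6k = $348.3k.
Alternative bid $176.6k: Ben is not highest (top rival bid is $534.6k); payoff $0k.
Change in payoff = $0k − ($348.3k) = −$348.3k.

−$348.3k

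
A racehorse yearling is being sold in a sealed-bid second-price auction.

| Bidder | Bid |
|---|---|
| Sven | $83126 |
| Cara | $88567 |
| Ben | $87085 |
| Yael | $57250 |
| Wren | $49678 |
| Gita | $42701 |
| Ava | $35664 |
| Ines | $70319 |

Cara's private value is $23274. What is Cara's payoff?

−$63811

Highest bid: Cara at $88567, so Cara wins.
Second-highest bid: Ben at $87085 — that is the price the winner pays.
Cara's payoff = value − price = $23274 − $87085 = −$63811.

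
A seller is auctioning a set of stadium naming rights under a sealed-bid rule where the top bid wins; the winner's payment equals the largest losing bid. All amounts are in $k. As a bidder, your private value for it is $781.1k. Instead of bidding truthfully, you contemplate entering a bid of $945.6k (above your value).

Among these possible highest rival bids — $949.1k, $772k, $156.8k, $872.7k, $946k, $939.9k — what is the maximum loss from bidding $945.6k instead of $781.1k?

$949.1k: same outcome either way → loss $0k.
$772k: same outcome either way → loss $0k.
$156.8k: same outcome either way → loss $0k.
$872.7k: truthful gives $0k, deviation gives −$91.6k → loss $91.6k.
$946k: same outcome either way → loss $0k.
$939.9k: truthful gives $0k, deviation gives −$158.8k → loss $158.8k.
Maximum loss: $158.8k.

$158.8k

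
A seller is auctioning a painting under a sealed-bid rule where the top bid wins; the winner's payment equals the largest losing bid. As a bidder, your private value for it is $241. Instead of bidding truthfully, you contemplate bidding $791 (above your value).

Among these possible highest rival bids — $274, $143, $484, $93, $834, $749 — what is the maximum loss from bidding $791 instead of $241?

$274: truthful gives $0, deviation gives −$33 → loss $33.
$143: same outcome either way → loss $0.
$484: truthful gives $0, deviation gives −$243 → loss $243.
$93: same outcome either way → loss $0.
$834: same outcome either way → loss $0.
$749: truthful gives $0, deviation gives −$508 → loss $508.
Maximum loss: $508.

$508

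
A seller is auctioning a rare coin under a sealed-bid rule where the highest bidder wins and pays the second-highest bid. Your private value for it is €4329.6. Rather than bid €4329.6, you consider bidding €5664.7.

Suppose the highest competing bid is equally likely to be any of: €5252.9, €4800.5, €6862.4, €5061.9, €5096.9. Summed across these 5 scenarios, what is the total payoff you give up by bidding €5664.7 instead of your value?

€2893.8

The deviation costs you only when the competing bid falls strictly between €4329.6 and €5664.7; elsewhere both bids give the same outcome.
€5252.9: truthful payoff €0, deviation payoff −€923.3 → loss €923.3.
€4800.5: truthful payoff €0, deviation payoff −€470.9 → loss €470.9.
€6862.4: outcomes coincide → loss €0.
€5061.9: truthful payoff €0, deviation payoff −€732.3 → loss €732.3.
€5096.9: truthful payoff €0, deviation payoff −€767.3 → loss €767.3.
Total loss = €923.3 + €470.9 + €732.3 + €767.3 = €2893.8.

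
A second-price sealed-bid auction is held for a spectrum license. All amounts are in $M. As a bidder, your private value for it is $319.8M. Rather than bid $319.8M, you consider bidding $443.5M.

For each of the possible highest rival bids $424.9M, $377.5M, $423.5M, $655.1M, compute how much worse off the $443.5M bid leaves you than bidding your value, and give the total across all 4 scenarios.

$266.5M

The deviation costs you only when the competing bid falls strictly between $319.8M and $443.5M; elsewhere both bids give the same outcome.
$424.9M: truthful payoff $0M, deviation payoff −$105.1M → loss $105.1M.
$377.5M: truthful payoff $0M, deviation payoff −$57.7M → loss $57.7M.
$423.5M: truthful payoff $0M, deviation payoff −$103.7M → loss $103.7M.
$655.1M: outcomes coincide → loss $0M.
Total loss = $105.1M + $57.7M + $103.7M = $266.5M.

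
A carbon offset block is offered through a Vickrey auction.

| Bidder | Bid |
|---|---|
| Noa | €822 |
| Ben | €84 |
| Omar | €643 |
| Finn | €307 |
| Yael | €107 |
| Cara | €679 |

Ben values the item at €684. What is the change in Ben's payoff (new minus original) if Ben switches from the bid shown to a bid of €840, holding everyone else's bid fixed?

−€138

The highest bid among the other bidders is €822; Ben's bid doesn't change that.
Original bid €84: Ben is not highest (top rival bid is €822); payoff €0.
Alternative bid €840: Ben is highest, pays the top rival bid €822; payoff €684 − €822 = −€138.
Change in payoff = −€138 − (€0) = −€138.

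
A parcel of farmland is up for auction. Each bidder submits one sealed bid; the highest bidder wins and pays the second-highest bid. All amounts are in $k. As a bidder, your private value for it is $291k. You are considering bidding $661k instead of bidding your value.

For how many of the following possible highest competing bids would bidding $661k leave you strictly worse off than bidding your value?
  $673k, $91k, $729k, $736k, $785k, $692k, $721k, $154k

0

The deviation hurts exactly when the highest competing bid lies strictly between $291k and $661k — overbidding then wins at a price above your value.
$673k: above both → same outcome either way.
$91k: below both → same outcome either way.
$729k: above both → same outcome either way.
$736k: above both → same outcome either way.
$785k: above both → same outcome either way.
$692k: above both → same outcome either way.
$721k: above both → same outcome either way.
$154k: below both → same outcome either way.
Count: 0.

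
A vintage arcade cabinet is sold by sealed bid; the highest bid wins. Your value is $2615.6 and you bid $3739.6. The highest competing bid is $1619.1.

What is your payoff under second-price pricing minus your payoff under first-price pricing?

$2120.5

You have the highest bid, so you win under either rule.
Second-price: pay $1619.1 → payoff $996.5.
First-price: pay your own bid $3739.6 → payoff −$1124.
Difference = $996.5 − (−$1124) = $2120.5.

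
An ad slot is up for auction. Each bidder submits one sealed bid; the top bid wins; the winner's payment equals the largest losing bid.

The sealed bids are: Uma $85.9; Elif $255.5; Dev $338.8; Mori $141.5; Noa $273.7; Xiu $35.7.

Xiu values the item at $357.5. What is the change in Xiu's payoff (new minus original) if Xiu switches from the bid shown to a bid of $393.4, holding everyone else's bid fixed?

The highest bid among the other bidders is $338.8; Xiu's bid doesn't change that.
Original bid $35.7: Xiu is not highest (top rival bid is $338.8); payoff $0.
Alternative bid $393.4: Xiu is highest, pays the top rival bid $338.8; payoff $357.5 − $338.8 = $18.7.
Change in payoff = $18.7 − ($0) = $18.7.

$18.7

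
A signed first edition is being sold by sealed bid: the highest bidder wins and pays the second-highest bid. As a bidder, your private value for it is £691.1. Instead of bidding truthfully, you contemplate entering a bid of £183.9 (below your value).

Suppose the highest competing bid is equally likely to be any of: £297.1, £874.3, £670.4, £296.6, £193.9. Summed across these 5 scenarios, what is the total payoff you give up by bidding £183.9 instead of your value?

£1306.4

The deviation costs you only when the competing bid falls strictly between £183.9 and £691.1; elsewhere both bids give the same outcome.
£297.1: truthful payoff £394, deviation payoff £0 → loss £394.
£874.3: outcomes coincide → loss £0.
£670.4: truthful payoff £20.7, deviation payoff £0 → loss £20.7.
£296.6: truthful payoff £394.5, deviation payoff £0 → loss £394.5.
£193.9: truthful payoff £497.2, deviation payoff £0 → loss £497.2.
Total loss = £394 + £20.7 + £394.5 + £497.2 = £1306.4.
Truthful bidding weakly dominates here: raising your bid can only win items priced above your value, and lowering it can only forfeit items priced below.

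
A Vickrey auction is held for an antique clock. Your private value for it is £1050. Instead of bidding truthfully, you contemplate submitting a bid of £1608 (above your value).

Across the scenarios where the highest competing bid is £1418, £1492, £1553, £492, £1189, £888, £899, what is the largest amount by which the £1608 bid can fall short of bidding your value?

£1418: truthful gives £0, deviation gives −£368 → loss £368.
£1492: truthful gives £0, deviation gives −£442 → loss £442.
£1553: truthful gives £0, deviation gives −£503 → loss £503.
£492: same outcome either way → loss £0.
£1189: truthful gives £0, deviation gives −£139 → loss £139.
£888: same outcome either way → loss £0.
£899: same outcome either way → loss £0.
Maximum loss: £503.

£503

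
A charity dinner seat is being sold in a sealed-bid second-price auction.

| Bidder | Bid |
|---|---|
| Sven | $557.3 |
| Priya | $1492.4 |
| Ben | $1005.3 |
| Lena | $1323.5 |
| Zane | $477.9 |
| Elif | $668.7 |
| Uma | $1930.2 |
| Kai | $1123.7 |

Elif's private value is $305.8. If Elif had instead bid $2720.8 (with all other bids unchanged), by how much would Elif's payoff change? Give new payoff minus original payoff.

The highest bid among the other bidders is $1930.2; Elif's bid doesn't change that.
Original bid $668.7: Elif is not highest (top rival bid is $1930.2); payoff $0.
Alternative bid $2720.8: Elif is highest, pays the top rival bid $1930.2; payoff $305.8 − $1930.2 = −$1624.4.
Change in payoff = −$1624.4 − ($0) = −$1624.4.

−$1624.4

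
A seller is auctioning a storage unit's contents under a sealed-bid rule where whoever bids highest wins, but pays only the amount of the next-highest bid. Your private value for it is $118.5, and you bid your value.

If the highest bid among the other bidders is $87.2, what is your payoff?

Your bid $118.5 exceeds the highest competing bid $87.2, so you win.
In a second-price auction the winner pays the second-highest bid, $87.2.
Payoff = value − price = $118.5 − $87.2 = $31.3.

$31.3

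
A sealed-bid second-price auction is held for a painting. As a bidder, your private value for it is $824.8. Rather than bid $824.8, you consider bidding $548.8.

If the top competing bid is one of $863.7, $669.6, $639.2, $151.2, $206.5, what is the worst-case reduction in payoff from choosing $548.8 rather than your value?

$185.6

$863.7: same outcome either way → loss $0.
$669.6: truthful gives $155.2, deviation gives $0 → loss $155.2.
$639.2: truthful gives $185.6, deviation gives $0 → loss $185.6.
$151.2: same outcome either way → loss $0.
$206.5: same outcome either way → loss $0.
Maximum loss: $185.6.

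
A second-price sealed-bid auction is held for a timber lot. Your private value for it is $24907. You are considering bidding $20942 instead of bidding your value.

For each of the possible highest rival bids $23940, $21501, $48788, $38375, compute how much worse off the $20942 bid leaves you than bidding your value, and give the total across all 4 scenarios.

$4373

The deviation costs you only when the competing bid falls strictly between $20942 and $24907; elsewhere both bids give the same outcome.
$23940: truthful payoff $967, deviation payoff $0 → loss $967.
$21501: truthful payoff $3406, deviation payoff $0 → loss $3406.
$48788: outcomes coincide → loss $0.
$38375: outcomes coincide → loss $0.
Total loss = $967 + $3406 = $4373.
In a second-price auction your bid sets only whether you win, not what you pay, so bidding your true value is weakly dominant.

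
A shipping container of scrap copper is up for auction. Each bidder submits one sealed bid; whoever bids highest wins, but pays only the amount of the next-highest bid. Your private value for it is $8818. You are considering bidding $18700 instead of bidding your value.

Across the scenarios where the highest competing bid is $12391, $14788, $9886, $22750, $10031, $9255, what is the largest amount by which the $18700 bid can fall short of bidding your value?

$12391: truthful gives $0, deviation gives −$3573 → loss $3573.
$14788: truthful gives $0, deviation gives −$5970 → loss $5970.
$9886: truthful gives $0, deviation gives −$1068 → loss $1068.
$22750: same outcome either way → loss $0.
$10031: truthful gives $0, deviation gives −$1213 → loss $1213.
$9255: truthful gives $0, deviation gives −$437 → loss $437.
Maximum loss: $5970.

$5970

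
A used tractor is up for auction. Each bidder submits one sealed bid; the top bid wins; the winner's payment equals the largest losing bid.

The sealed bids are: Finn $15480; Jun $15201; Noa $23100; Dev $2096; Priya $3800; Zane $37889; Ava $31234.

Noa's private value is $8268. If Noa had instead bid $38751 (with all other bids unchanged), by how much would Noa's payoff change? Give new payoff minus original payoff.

The highest bid among the other bidders is $37889; Noa's bid doesn't change that.
Original bid $23100: Noa is not highest (top rival bid is $37889); payoff $0.
Alternative bid $38751: Noa is highest, pays the top rival bid $37889; payoff $8268 − $37889 = −$29621.
Change in payoff = −$29621 − ($0) = −$29621.

−$29621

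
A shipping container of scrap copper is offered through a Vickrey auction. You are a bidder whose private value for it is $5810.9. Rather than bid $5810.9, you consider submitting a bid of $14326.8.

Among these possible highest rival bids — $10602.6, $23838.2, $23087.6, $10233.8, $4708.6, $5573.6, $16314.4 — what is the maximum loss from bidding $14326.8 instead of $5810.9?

$10602.6: truthful gives $0, deviation gives −$4791.7 → loss $4791.7.
$23838.2: same outcome either way → loss $0.
$23087.6: same outcome either way → loss $0.
$10233.8: truthful gives $0, deviation gives −$4422.9 → loss $4422.9.
$4708.6: same outcome either way → loss $0.
$5573.6: same outcome either way → loss $0.
$16314.4: same outcome either way → loss $0.
Maximum loss: $4791.7.

$4791.7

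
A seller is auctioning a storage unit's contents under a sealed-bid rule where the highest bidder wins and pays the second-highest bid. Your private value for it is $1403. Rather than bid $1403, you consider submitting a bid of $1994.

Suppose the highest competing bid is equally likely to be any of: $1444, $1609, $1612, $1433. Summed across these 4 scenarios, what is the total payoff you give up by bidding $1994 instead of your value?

$486

The deviation costs you only when the competing bid falls strictly between $1403 and $1994; elsewhere both bids give the same outcome.
$1444: truthful payoff $0, deviation payoff −$41 → loss $41.
$1609: truthful payoff $0, deviation payoff −$206 → loss $206.
$1612: truthful payoff $0, deviation payoff −$209 → loss $209.
$1433: truthful payoff $0, deviation payoff −$30 → loss $30.
Total loss = $41 + $206 + $209 + $30 = $486.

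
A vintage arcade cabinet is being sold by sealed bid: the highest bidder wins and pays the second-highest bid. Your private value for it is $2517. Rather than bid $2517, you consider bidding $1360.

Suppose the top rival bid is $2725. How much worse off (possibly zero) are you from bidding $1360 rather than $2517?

Bidding your value $2517: you lose (since $2517 < $2725). Payoff $0.
Bidding $1360: you lose. Payoff $0.
Difference = $0 − $0 = $0; both bids lead to the same outcome because the competing bid is above both your value and your alternative bid.

$0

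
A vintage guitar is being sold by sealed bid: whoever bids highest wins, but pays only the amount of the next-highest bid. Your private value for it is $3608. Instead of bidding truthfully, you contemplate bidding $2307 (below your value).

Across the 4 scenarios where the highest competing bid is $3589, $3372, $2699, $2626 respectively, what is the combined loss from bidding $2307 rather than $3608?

The deviation costs you only when the competing bid falls strictly between $2307 and $3608; elsewhere both bids give the same outcome.
$3589: truthful payoff $19, deviation payoff $0 → loss $19.
$3372: truthful payoff $236, deviation payoff $0 → loss $236.
$2699: truthful payoff $909, deviation payoff $0 → loss $909.
$2626: truthful payoff $982, deviation payoff $0 → loss $982.
Total loss = $19 + $236 + $909 + $982 = $2146.
Because the price is fixed by the runner-up's bid, deviating from your value can only change a good outcome into a bad one — never the reverse.

$2146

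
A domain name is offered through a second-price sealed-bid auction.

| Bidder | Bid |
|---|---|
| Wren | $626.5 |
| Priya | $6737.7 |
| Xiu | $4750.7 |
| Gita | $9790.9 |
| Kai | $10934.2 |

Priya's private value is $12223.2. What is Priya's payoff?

$0

Highest bid: Kai at $10934.2, so Kai wins.
Second-highest bid: Gita at $9790.9 — that is the price the winner pays.
Priya did not win, so Priya pays nothing and receives nothing: payoff $0.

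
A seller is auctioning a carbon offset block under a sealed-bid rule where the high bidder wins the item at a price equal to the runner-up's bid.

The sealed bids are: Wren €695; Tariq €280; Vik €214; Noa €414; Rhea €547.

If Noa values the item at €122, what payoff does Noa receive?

€0

Highest bid: Wren at €695, so Wren wins.
Second-highest bid: Rhea at €547 — that is the price the winner pays.
Noa did not win, so Noa pays nothing and receives nothing: payoff €0.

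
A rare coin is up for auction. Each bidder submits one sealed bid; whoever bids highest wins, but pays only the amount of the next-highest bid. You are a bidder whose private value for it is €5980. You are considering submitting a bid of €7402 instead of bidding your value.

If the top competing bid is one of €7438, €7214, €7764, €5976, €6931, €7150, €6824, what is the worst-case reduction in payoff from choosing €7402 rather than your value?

€1234

€7438: same outcome either way → loss €0.
€7214: truthful gives €0, deviation gives −€1234 → loss €1234.
€7764: same outcome either way → loss €0.
€5976: same outcome either way → loss €0.
€6931: truthful gives €0, deviation gives −€951 → loss €951.
€7150: truthful gives €0, deviation gives −€1170 → loss €1170.
€6824: truthful gives €0, deviation gives −€844 → loss €844.
Maximum loss: €1234.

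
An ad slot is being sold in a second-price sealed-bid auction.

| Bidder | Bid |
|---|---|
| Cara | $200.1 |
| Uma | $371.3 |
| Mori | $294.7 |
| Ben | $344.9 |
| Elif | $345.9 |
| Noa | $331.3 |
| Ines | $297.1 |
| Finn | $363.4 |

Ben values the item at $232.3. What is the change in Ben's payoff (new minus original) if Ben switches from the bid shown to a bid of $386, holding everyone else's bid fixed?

The highest bid among the other bidders is $371.3; Ben's bid doesn't change that.
Original bid $344.9: Ben is not highest (top rival bid is $371.3); payoff $0.
Alternative bid $386: Ben is highest, pays the top rival bid $371.3; payoff $232.3 − $371.3 = −$139.
Change in payoff = −$139 − ($0) = −$139.

−$139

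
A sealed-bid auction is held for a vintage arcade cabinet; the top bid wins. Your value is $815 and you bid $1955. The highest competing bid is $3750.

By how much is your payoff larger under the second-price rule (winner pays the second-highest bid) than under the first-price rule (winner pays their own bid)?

Your bid $1955 is below $3750, so you lose under either rule.
Payoff is $0 in both cases; difference = $0.

$0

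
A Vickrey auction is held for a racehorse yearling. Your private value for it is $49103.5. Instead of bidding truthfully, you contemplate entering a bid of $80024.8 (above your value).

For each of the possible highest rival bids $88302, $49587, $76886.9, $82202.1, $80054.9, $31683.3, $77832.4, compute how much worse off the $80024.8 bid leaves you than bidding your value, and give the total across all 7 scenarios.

The deviation costs you only when the competing bid falls strictly between $49103.5 and $80024.8; elsewhere both bids give the same outcome.
$88302: outcomes coincide → loss $0.
$49587: truthful payoff $0, deviation payoff −$483.5 → loss $483.5.
$76886.9: truthful payoff $0, deviation payoff −$27783.4 → loss $27783.4.
$82202.1: outcomes coincide → loss $0.
$80054.9: outcomes coincide → loss $0.
$31683.3: outcomes coincide → loss $0.
$77832.4: truthful payoff $0, deviation payoff −$28728.9 → loss $28728.9.
Total loss = $483.5 + $27783.4 + $28728.9 = $56995.8.

$56995.8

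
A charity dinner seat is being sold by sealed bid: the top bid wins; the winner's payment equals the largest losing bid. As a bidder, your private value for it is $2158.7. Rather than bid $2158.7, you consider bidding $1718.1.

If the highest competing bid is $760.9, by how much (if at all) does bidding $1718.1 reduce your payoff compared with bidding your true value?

Bidding your value $2158.7: you win (since $2158.7 > $760.9) and pay $760.9. Payoff $1397.8.
Bidding $1718.1: you win and pay $760.9. Payoff $2158.7 − $760.9 = $1397.8.
Difference = $1397.8 − $1397.8 = $0; both bids lead to the same outcome because the competing bid is below both your value and your alternative bid.
In a second-price auction your bid sets only whether you win, not what you pay, so bidding your true value is weakly dominant.

$0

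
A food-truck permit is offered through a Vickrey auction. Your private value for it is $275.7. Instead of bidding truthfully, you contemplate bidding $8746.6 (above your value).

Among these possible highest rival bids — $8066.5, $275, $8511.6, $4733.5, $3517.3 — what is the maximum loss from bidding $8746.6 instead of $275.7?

$8066.5: truthful gives $0, deviation gives −$7790.8 → loss $7790.8.
$275: same outcome either way → loss $0.
$8511.6: truthful gives $0, deviation gives −$8235.9 → loss $8235.9.
$4733.5: truthful gives $0, deviation gives −$4457.8 → loss $4457.8.
$3517.3: truthful gives $0, deviation gives −$3241.6 → loss $3241.6.
Maximum loss: $8235.9.

$8235.9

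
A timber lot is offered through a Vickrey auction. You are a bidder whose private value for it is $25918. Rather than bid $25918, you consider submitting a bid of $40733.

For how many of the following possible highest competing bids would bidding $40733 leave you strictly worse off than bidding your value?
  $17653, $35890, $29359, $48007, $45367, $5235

2

The deviation hurts exactly when the highest competing bid lies strictly between $25918 and $40733 — overbidding then wins at a price above your value.
$17653: below both → same outcome either way.
$35890: inside the interval → strictly worse (loss $9972).
$29359: inside the interval → strictly worse (loss $3441).
$48007: above both → same outcome either way.
$45367: above both → same outcome either way.
$5235: below both → same outcome either way.
Count: 2.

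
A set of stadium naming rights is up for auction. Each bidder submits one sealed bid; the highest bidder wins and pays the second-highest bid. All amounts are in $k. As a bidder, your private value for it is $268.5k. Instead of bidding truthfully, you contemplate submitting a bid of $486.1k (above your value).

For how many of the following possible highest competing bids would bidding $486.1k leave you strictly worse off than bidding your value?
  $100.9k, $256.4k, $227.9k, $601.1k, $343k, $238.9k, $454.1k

2

The deviation hurts exactly when the highest competing bid lies strictly between $268.5k and $486.1k — overbidding then wins at a price above your value.
$100.9k: below both → same outcome either way.
$256.4k: below both → same outcome either way.
$227.9k: below both → same outcome either way.
$601.1k: above both → same outcome either way.
$343k: inside the interval → strictly worse (loss $74.5k).
$238.9k: below both → same outcome either way.
$454.1k: inside the interval → strictly worse (loss $185.6k).
Count: 2.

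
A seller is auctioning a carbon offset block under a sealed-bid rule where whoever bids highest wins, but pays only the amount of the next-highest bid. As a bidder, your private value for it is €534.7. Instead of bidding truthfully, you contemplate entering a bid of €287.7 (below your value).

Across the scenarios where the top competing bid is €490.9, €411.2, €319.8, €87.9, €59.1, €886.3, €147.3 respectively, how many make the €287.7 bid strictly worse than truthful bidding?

3

The deviation hurts exactly when the highest competing bid lies strictly between €287.7 and €534.7 — underbidding then forfeits a profitable win.
€490.9: inside the interval → strictly worse (loss €43.8).
€411.2: inside the interval → strictly worse (loss €123.5).
€319.8: inside the interval → strictly worse (loss €214.9).
€87.9: below both → same outcome either way.
€59.1: below both → same outcome either way.
€886.3: above both → same outcome either way.
€147.3: below both → same outcome either way.
Count: 3.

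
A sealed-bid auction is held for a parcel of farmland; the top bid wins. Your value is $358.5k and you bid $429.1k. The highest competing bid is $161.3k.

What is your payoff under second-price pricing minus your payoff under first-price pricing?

$267.8k

You have the highest bid, so you win under either rule.
Second-price: pay $161.3k → payoff $197.2k.
First-price: pay your own bid $429.1k → payoff −$70.6k.
Difference = $197.2k − (−$70.6k) = $267.8k.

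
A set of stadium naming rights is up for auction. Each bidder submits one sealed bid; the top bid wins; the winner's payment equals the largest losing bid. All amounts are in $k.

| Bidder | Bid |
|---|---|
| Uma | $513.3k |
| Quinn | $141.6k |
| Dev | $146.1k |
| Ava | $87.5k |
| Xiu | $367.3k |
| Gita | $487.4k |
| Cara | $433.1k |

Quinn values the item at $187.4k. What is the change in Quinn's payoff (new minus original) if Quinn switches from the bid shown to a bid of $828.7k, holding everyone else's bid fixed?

−$325.9k

The highest bid among the other bidders is $513.3k; Quinn's bid doesn't change that.
Original bid $141.6k: Quinn is not highest (top rival bid is $513.3k); payoff $0k.
Alternative bid $828.7k: Quinn is highest, pays the top rival bid $513.3k; payoff $187.4k − $513.3k = −$325.9k.
Change in payoff = −$325.9k − ($0k) = −$325.9k.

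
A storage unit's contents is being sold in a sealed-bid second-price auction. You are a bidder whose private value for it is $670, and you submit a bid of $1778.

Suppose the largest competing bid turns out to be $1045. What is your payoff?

Your bid $1778 exceeds the highest competing bid $1045, so you win.
In a second-price auction the winner pays the second-highest bid, $1045.
Payoff = value − price = $670 − $1045 = −$375.

−$375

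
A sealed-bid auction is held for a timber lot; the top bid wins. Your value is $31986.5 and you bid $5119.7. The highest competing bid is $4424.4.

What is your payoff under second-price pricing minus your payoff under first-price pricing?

$695.3

You have the highest bid, so you win under either rule.
Second-price: pay $4424.4 → payoff $27562.1.
First-price: pay your own bid $5119.7 → payoff $26866.8.
Difference = $27562.1 − ($26866.8) = $695.3.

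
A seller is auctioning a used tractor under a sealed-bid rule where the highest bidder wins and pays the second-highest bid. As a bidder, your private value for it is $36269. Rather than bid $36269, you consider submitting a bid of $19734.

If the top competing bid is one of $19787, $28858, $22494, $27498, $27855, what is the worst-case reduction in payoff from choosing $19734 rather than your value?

$16482

$19787: truthful gives $16482, deviation gives $0 → loss $16482.
$28858: truthful gives $7411, deviation gives $0 → loss $7411.
$22494: truthful gives $13775, deviation gives $0 → loss $13775.
$27498: truthful gives $8771, deviation gives $0 → loss $8771.
$27855: truthful gives $8414, deviation gives $0 → loss $8414.
Maximum loss: $16482.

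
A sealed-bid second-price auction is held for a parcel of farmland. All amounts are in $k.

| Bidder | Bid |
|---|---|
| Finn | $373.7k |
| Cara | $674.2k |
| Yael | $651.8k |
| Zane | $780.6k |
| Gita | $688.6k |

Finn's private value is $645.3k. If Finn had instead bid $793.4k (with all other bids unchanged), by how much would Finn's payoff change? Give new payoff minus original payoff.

−$135.3k

The highest bid among the other bidders is $780.6k; Finn's bid doesn't change that.
Original bid $373.7k: Finn is not highest (top rival bid is $780.6k); payoff $0k.
Alternative bid $793.4k: Finn is highest, pays the top rival bid $780.6k; payoff $645.3k − $780.6k = −$135.3k.
Change in payoff = −$135.3k − ($0k) = −$135.3k.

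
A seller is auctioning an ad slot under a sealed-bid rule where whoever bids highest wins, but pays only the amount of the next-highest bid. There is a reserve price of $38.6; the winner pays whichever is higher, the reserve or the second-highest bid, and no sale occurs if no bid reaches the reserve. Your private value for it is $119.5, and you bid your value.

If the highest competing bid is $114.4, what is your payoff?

$5.1

Your bid $119.5 is the highest and exceeds the reserve.
Price = max(second-highest bid, reserve) = max($114.4, $38.6) = $114.4.
Payoff = $119.5 − $114.4 = $5.1.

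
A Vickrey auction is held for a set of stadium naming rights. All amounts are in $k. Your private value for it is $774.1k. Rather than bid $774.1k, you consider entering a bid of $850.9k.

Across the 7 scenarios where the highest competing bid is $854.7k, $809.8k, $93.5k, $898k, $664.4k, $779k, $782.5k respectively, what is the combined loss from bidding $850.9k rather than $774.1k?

$49k

The deviation costs you only when the competing bid falls strictly between $774.1k and $850.9k; elsewhere both bids give the same outcome.
$854.7k: outcomes coincide → loss $0k.
$809.8k: truthful payoff $0k, deviation payoff −$35.7k → loss $35.7k.
$93.5k: outcomes coincide → loss $0k.
$898k: outcomes coincide → loss $0k.
$664.4k: outcomes coincide → loss $0k.
$779k: truthful payoff $0k, deviation payoff −$4.9k → loss $4.9k.
$782.5k: truthful payoff $0k, deviation payoff −$8.4k → loss $8.4k.
Total loss = $35.7k + $4.9k + $8.4k = $49k.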